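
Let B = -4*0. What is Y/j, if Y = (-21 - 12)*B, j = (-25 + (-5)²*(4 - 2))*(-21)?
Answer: 0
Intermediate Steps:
B = 0
j = -525 (j = (-25 + 25*2)*(-21) = (-25 + 50)*(-21) = 25*(-21) = -525)
Y = 0 (Y = (-21 - 12)*0 = -33*0 = 0)
Y/j = 0/(-525) = 0*(-1/525) = 0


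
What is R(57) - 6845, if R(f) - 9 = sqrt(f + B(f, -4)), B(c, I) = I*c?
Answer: -6836 + 3*I*sqrt(19) ≈ -6836.0 + 13.077*I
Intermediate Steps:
R(f) = 9 + sqrt(3)*sqrt(-f) (R(f) = 9 + sqrt(f - 4*f) = 9 + sqrt(-3*f) = 9 + sqrt(3)*sqrt(-f))
R(57) - 6845 = (9 + sqrt(3)*sqrt(-1*57)) - 6845 = (9 + sqrt(3)*sqrt(-57)) - 6845 = (9 + sqrt(3)*(I*sqrt(57))) - 6845 = (9 + 3*I*sqrt(19)) - 6845 = -6836 + 3*I*sqrt(19)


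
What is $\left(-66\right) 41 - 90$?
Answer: $-2796$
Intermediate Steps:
$\left(-66\right) 41 - 90 = -2706 - 90 = -2796$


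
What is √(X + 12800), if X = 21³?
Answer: √22061 ≈ 148.53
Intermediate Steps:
X = 9261
√(X + 12800) = √(9261 + 12800) = √22061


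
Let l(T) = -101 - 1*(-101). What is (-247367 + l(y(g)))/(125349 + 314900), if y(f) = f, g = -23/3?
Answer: -14551/25897 ≈ -0.56188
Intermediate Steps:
g = -23/3 (g = -23*⅓ = -23/3 ≈ -7.6667)
l(T) = 0 (l(T) = -101 + 101 = 0)
(-247367 + l(y(g)))/(125349 + 314900) = (-247367 + 0)/(125349 + 314900) = -247367/440249 = -247367*1/440249 = -14551/25897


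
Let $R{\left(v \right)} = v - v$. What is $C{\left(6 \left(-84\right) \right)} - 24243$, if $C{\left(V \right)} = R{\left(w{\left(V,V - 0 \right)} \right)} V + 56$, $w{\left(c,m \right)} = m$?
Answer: $-24187$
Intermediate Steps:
$R{\left(v \right)} = 0$
$C{\left(V \right)} = 56$ ($C{\left(V \right)} = 0 V + 56 = 0 + 56 = 56$)
$C{\left(6 \left(-84\right) \right)} - 24243 = 56 - 24243 = -24187$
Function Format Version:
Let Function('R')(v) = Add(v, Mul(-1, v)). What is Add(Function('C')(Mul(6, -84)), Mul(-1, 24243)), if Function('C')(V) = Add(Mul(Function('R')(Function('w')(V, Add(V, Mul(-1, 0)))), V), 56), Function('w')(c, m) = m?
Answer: -24187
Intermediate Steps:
Function('R')(v) = 0
Function('C')(V) = 56 (Function('C')(V) = Add(Mul(0, V), 56) = Add(0, 56) = 56)
Add(Function('C')(Mul(6, -84)), Mul(-1, 24243)) = Add(56, Mul(-1, 24243)) = Add(56, -24243) = -24187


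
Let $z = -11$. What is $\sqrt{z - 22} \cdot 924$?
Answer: $924 i \sqrt{33} \approx 5308.0 i$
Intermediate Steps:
$\sqrt{z - 22} \cdot 924 = \sqrt{-11 - 22} \cdot 924 = \sqrt{-33} \cdot 924 = i \sqrt{33} \cdot 924 = 924 i \sqrt{33}$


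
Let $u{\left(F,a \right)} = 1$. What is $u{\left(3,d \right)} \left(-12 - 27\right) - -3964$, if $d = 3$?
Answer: $3925$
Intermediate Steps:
$u{\left(3,d \right)} \left(-12 - 27\right) - -3964 = 1 \left(-12 - 27\right) - -3964 = 1 \left(-39\right) + 3964 = -39 + 3964 = 3925$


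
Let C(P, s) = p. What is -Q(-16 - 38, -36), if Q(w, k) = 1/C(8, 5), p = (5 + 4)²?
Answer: -1/81 ≈ -0.012346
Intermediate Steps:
p = 81 (p = 9² = 81)
C(P, s) = 81
Q(w, k) = 1/81
-Q(-16 - 38, -36) = -1*1/81 = -1/81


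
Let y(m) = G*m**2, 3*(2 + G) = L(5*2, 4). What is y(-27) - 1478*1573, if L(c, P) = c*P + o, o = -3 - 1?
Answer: -2317604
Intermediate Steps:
o = -4
L(c, P) = -4 + P*c (L(c, P) = c*P - 4 = P*c - 4 = -4 + P*c)
G = 10 (G = -2 + (-4 + 4*(5*2))/3 = -2 + (-4 + 4*10)/3 = -2 + (-4 + 40)/3 = -2 + (1/3)*36 = -2 + 12 = 10)
y(m) = 10*m**2
y(-27) - 1478*1573 = 10*(-27)**2 - 1478*1573 = 10*729 - 2324894 = 7290 - 2324894 = -2317604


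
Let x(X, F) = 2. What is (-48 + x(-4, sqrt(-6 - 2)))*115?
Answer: -5290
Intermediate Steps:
(-48 + x(-4, sqrt(-6 - 2)))*115 = (-48 + 2)*115 = -46*115 = -5290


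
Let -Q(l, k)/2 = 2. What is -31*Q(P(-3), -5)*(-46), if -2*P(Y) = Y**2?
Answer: -5704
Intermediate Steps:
P(Y) = -Y**2/2
Q(l, k) = -4 (Q(l, k) = -2*2 = -4)
-31*Q(P(-3), -5)*(-46) = -31*(-4)*(-46) = 124*(-46) = -5704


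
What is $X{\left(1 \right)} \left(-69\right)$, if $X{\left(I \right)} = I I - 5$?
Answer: $276$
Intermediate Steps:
$X{\left(I \right)} = -5 + I^{2}$ ($X{\left(I \right)} = I^{2} - 5 = -5 + I^{2}$)
$X{\left(1 \right)} \left(-69\right) = \left(-5 + 1^{2}\right) \left(-69\right) = \left(-5 + 1\right) \left(-69\right) = \left(-4\right) \left(-69\right) = 276$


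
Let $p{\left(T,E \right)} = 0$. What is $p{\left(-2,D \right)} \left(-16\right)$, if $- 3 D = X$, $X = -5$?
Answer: $0$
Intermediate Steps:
$D = \frac{5}{3}$ ($D = \left(- \frac{1}{3}\right) \left(-5\right) = \frac{5}{3} \approx 1.6667$)
$p{\left(-2,D \right)} \left(-16\right) = 0 \left(-16\right) = 0$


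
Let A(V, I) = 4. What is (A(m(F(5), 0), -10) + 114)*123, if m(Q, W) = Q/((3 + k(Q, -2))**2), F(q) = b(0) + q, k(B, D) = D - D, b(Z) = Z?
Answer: 14514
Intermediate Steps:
k(B, D) = 0
F(q) = q (F(q) = 0 + q = q)
m(Q, W) = Q/9 (m(Q, W) = Q/((3 + 0)**2) = Q/(3**2) = Q/9)
(A(m(F(5), 0), -10) + 114)*123 = (4 + 114)*123 = 118*123 = 14514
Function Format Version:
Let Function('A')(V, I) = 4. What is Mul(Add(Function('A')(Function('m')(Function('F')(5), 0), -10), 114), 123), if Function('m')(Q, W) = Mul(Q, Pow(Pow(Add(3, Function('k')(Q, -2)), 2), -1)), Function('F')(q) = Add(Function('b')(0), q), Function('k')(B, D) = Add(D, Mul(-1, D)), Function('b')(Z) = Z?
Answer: 14514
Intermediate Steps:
Function('k')(B, D) = 0
Function('F')(q) = q (Function('F')(q) = Add(0, q) = q)
Function('m')(Q, W) = Mul(Rational(1, 9), Q) (Function('m')(Q, W) = Mul(Q, Pow(Pow(Add(3, 0), 2), -1)) = Mul(Q, Pow(Pow(3, 2), -1)) = Mul(Q, Pow(9, -1)) = Mul(Q, Rational(1, 9)) = Mul(Rational(1, 9), Q))
Mul(Add(Function('A')(Function('m')(Function('F')(5), 0), -10), 114), 123) = Mul(Add(4, 114), 123) = Mul(118, 123) = 14514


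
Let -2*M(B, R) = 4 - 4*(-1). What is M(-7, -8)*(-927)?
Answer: 3708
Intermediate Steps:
M(B, R) = -4 (M(B, R) = -(4 - 4*(-1))/2 = -(4 - 1*(-4))/2 = -(4 + 4)/2 = -½*8 = -4)
M(-7, -8)*(-927) = -4*(-927) = 3708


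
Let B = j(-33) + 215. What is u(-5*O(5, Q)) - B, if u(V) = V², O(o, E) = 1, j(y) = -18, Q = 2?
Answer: -172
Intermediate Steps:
B = 197 (B = -18 + 215 = 197)
u(-5*O(5, Q)) - B = (-5*1)² - 1*197 = (-5)² - 197 = 25 - 197 = -172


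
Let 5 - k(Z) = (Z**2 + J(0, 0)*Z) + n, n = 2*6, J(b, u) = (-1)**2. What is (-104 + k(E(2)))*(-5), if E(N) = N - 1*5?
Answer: 585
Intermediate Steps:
E(N) = -5 + N (E(N) = N - 5 = -5 + N)
J(b, u) = 1
n = 12
k(Z) = -7 - Z - Z**2 (k(Z) = 5 - ((Z**2 + 1*Z) + 12) = 5 - ((Z**2 + Z) + 12) = 5 - ((Z + Z**2) + 12) = 5 - (12 + Z + Z**2) = 5 + (-12 - Z - Z**2) = -7 - Z - Z**2)
(-104 + k(E(2)))*(-5) = (-104 + (-7 - (-5 + 2) - (-5 + 2)**2))*(-5) = (-104 + (-7 - 1*(-3) - 1*(-3)**2))*(-5) = (-104 + (-7 + 3 - 1*9))*(-5) = (-104 + (-7 + 3 - 9))*(-5) = (-104 - 13)*(-5) = -117*(-5) = 585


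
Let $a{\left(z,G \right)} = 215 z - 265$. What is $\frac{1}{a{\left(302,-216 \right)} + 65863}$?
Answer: $\frac{1}{130528} \approx 7.6612 \cdot 10^{-6}$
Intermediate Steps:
$a{\left(z,G \right)} = -265 + 215 z$
$\frac{1}{a{\left(302,-216 \right)} + 65863} = \frac{1}{\left(-265 + 215 \cdot 302\right) + 65863} = \frac{1}{\left(-265 + 64930\right) + 65863} = \frac{1}{64665 + 65863} = \frac{1}{130528}$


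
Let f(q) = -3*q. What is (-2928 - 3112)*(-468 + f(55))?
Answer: 3823320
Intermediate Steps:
(-2928 - 3112)*(-468 + f(55)) = (-2928 - 3112)*(-468 - 3*55) = -6040*(-468 - 165) = -6040*(-633) = 3823320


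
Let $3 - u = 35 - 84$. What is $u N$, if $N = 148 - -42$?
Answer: $9880$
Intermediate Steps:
$N = 190$ ($N = 148 + 42 = 190$)
$u = 52$ ($u = 3 - \left(35 - 84\right) = 3 - -49 = 3 + 49 = 52$)
$u N = 52 \cdot 190 = 9880$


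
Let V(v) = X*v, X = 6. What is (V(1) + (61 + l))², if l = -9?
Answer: 3364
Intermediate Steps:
V(v) = 6*v
(V(1) + (61 + l))² = (6*1 + (61 - 9))² = (6 + 52)² = 58² = 3364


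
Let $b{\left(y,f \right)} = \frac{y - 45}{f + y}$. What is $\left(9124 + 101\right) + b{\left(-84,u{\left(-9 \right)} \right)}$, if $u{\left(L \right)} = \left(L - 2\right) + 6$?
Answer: $\frac{821154}{89} \approx 9226.5$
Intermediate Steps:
$u{\left(L \right)} = 4 + L$ ($u{\left(L \right)} = \left(-2 + L\right) + 6 = 4 + L$)
$b{\left(y,f \right)} = \frac{-45 + y}{f + y}$
$\left(9124 + 101\right) + b{\left(-84,u{\left(-9 \right)} \right)} = \left(9124 + 101\right) + \frac{-45 - 84}{\left(4 - 9\right) - 84} = 9225 + \frac{1}{-5 - 84} \left(-129\right) = 9225 + \frac{1}{-89} \left(-129\right) = 9225 - - \frac{129}{89} = 9225 + \frac{129}{89} = \frac{821154}{89}$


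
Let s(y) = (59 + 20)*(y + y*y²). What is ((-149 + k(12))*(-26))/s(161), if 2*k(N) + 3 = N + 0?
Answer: 289/25361686 ≈ 1.1395e-5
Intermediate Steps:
k(N) = -3/2 + N/2 (k(N) = -3/2 + (N + 0)/2 = -3/2 + N/2)
s(y) = 79*y + 79*y³ (s(y) = 79*(y + y³) = 79*y + 79*y³)
((-149 + k(12))*(-26))/s(161) = ((-149 + (-3/2 + (½)*12))*(-26))/((79*161*(1 + 161²))) = ((-149 + (-3/2 + 6))*(-26))/((79*161*(1 + 25921))) = ((-149 + 9/2)*(-26))/((79*161*25922)) = -289/2*(-26)/329701918 = 3757*(1/329701918) = 289/25361686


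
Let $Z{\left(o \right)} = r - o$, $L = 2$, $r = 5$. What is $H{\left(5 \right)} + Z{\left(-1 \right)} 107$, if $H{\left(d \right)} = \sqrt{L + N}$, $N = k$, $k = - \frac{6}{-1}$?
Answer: $642 + 2 \sqrt{2} \approx 644.83$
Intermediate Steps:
$k = 6$ ($k = \left(-6\right) \left(-1\right) = 6$)
$N = 6$
$H{\left(d \right)} = 2 \sqrt{2}$ ($H{\left(d \right)} = \sqrt{2 + 6} = \sqrt{8} = 2 \sqrt{2}$)
$Z{\left(o \right)} = 5 - o$
$H{\left(5 \right)} + Z{\left(-1 \right)} 107 = 2 \sqrt{2} + \left(5 - -1\right) 107 = 2 \sqrt{2} + \left(5 + 1\right) 107 = 2 \sqrt{2} + 6 \cdot 107 = 2 \sqrt{2} + 642 = 642 + 2 \sqrt{2}$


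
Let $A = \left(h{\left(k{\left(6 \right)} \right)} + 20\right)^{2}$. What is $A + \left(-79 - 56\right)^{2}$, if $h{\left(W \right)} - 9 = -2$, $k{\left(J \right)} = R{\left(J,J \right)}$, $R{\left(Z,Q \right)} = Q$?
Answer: $18954$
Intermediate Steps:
$k{\left(J \right)} = J$
$h{\left(W \right)} = 7$ ($h{\left(W \right)} = 9 - 2 = 7$)
$A = 729$ ($A = \left(7 + 20\right)^{2} = 27^{2} = 729$)
$A + \left(-79 - 56\right)^{2} = 729 + \left(-79 - 56\right)^{2} = 729 + \left(-135\right)^{2} = 729 + 18225 = 18954$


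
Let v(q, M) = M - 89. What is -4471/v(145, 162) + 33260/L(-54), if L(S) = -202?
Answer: -1665561/7373 ≈ -225.90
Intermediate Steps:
v(q, M) = -89 + M
-4471/v(145, 162) + 33260/L(-54) = -4471/(-89 + 162) + 33260/(-202) = -4471/73 + 33260*(-1/202) = -4471*1/73 - 16630/101 = -4471/73 - 16630/101 = -1665561/7373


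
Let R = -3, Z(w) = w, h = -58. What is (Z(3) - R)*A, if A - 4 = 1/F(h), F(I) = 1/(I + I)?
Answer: -672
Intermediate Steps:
F(I) = 1/(2*I)
A = -112 (A = 4 + 1/((½)/(-58)) = 4 + 1/((½)*(-1/58)) = 4 + 1/(-1/116) = 4 - 116 = -112)
(Z(3) - R)*A = (3 - 1*(-3))*(-112) = (3 + 3)*(-112) = 6*(-112) = -672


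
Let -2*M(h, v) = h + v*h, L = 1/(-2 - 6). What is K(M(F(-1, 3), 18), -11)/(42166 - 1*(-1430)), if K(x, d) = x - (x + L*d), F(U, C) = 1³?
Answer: -11/348768 ≈ -3.1540e-5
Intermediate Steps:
L = -⅛ (L = 1/(-8) = -⅛ ≈ -0.12500)
F(U, C) = 1
M(h, v) = -h/2 - h*v/2 (M(h, v) = -(h + v*h)/2 = -(h + h*v)/2 = -h/2 - h*v/2)
K(x, d) = d/8 (K(x, d) = x - (x - d/8) = x + (-x + d/8) = d/8)
K(M(F(-1, 3), 18), -11)/(42166 - 1*(-1430)) = ((⅛)*(-11))/(42166 - 1*(-1430)) = -11/(8*(42166 + 1430)) = -11/8/43596 = -11/8*1/43596 = -11/348768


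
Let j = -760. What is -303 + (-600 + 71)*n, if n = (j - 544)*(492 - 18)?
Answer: 326972481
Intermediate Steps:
n = -618096 (n = (-760 - 544)*(492 - 18) = -1304*474 = -618096)
-303 + (-600 + 71)*n = -303 + (-600 + 71)*(-618096) = -303 - 529*(-618096) = -303 + 326972784 = 326972481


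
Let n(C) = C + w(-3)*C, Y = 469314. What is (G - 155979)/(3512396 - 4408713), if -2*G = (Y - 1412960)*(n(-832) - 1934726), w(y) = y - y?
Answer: 913240938213/896317 ≈ 1.0189e+6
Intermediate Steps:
w(y) = 0
n(C) = C (n(C) = C + 0*C = C + 0 = C)
G = -913240782234 (G = -(469314 - 1412960)*(-832 - 1934726)/2 = -(-471823)*(-1935558) = -½*1826481564468 = -913240782234)
(G - 155979)/(3512396 - 4408713) = (-913240782234 - 155979)/(3512396 - 4408713) = -913240938213/(-896317) = -913240938213*(-1/896317) = 913240938213/896317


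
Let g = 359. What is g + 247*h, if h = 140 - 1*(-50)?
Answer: 47289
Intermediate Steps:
h = 190 (h = 140 + 50 = 190)
g + 247*h = 359 + 247*190 = 359 + 46930 = 47289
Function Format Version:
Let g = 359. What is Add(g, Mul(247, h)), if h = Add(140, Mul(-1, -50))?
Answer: 47289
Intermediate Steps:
h = 190 (h = Add(140, 50) = 190)
Add(g, Mul(247, h)) = Add(359, Mul(247, 190)) = Add(359, 46930) = 47289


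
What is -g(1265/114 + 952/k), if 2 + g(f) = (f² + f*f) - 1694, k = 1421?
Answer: 380001489671/267776082 ≈ 1419.1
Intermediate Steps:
g(f) = -1696 + 2*f² (g(f) = -2 + ((f² + f*f) - 1694) = -2 + ((f² + f²) - 1694) = -2 + (2*f² - 1694) = -2 + (-1694 + 2*f²) = -1696 + 2*f²)
-g(1265/114 + 952/k) = -(-1696 + 2*(1265/114 + 952/1421)²) = -(-1696 + 2*(1265*(1/114) + 952*(1/1421))²) = -(-1696 + 2*(1265/114 + 136/203)²) = -(-1696 + 2*(272299/23142)²) = -(-1696 + 2*(74146745401/535552164)) = -(-1696 + 74146745401/267776082) = -1*(-380001489671/267776082) = 380001489671/267776082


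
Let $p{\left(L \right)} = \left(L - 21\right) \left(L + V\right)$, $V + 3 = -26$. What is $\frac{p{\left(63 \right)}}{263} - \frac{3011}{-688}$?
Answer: $\frac{1774357}{180944} \approx 9.8061$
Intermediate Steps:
$V = -29$ ($V = -3 - 26 = -29$)
$p{\left(L \right)} = \left(-29 + L\right) \left(-21 + L\right)$ ($p{\left(L \right)} = \left(L - 21\right) \left(L - 29\right) = \left(-21 + L\right) \left(-29 + L\right) = \left(-29 + L\right) \left(-21 + L\right)$)
$\frac{p{\left(63 \right)}}{263} - \frac{3011}{-688} = \frac{609 + 63^{2} - 3150}{263} - \frac{3011}{-688} = \left(609 + 3969 - 3150\right) \frac{1}{263} - - \frac{3011}{688} = 1428 \cdot \frac{1}{263} + \frac{3011}{688} = \frac{1428}{263} + \frac{3011}{688} = \frac{1774357}{180944}$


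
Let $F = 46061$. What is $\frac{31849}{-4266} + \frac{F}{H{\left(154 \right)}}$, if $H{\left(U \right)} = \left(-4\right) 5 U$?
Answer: $- \frac{147295573}{6569640} \approx -22.421$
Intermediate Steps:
$H{\left(U \right)} = - 20 U$
$\frac{31849}{-4266} + \frac{F}{H{\left(154 \right)}} = \frac{31849}{-4266} + \frac{46061}{\left(-20\right) 154} = 31849 \left(- \frac{1}{4266}\right) + \frac{46061}{-3080} = - \frac{31849}{4266} + 46061 \left(- \frac{1}{3080}\right) = - \frac{31849}{4266} - \frac{46061}{3080} = - \frac{147295573}{6569640}$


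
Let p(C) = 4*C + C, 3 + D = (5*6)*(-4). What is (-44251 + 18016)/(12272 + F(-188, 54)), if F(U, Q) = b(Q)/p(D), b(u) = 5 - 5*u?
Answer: -3226905/1509509 ≈ -2.1377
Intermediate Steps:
D = -123 (D = -3 + (5*6)*(-4) = -3 + 30*(-4) = -3 - 120 = -123)
p(C) = 5*C
F(U, Q) = -1/123 + Q/123 (F(U, Q) = (5 - 5*Q)/((5*(-123))) = (5 - 5*Q)/(-615) = (5 - 5*Q)*(-1/615) = -1/123 + Q/123)
(-44251 + 18016)/(12272 + F(-188, 54)) = (-44251 + 18016)/(12272 + (-1/123 + (1/123)*54)) = -26235/(12272 + (-1/123 + 18/41)) = -26235/(12272 + 53/123) = -26235/1509509/123 = -26235*123/1509509 = -3226905/1509509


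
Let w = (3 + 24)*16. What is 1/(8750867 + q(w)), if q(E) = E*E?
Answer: 1/8937491 ≈ 1.1189e-7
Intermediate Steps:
w = 432 (w = 27*16 = 432)
q(E) = E²
1/(8750867 + q(w)) = 1/(8750867 + 432²) = 1/(8750867 + 186624) = 1/8937491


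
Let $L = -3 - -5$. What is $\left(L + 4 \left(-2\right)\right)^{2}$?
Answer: $36$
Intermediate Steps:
$L = 2$ ($L = -3 + 5 = 2$)
$\left(L + 4 \left(-2\right)\right)^{2} = \left(2 + 4 \left(-2\right)\right)^{2} = \left(2 - 8\right)^{2} = \left(-6\right)^{2} = 36$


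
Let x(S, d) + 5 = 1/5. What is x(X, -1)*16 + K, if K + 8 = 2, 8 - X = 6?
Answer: -414/5 ≈ -82.800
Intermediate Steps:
X = 2 (X = 8 - 1*6 = 8 - 6 = 2)
x(S, d) = -24/5 (x(S, d) = -5 + 1/5 = -5 + 1*(⅕) = -5 + ⅕ = -24/5)
K = -6 (K = -8 + 2 = -6)
x(X, -1)*16 + K = -24/5*16 - 6 = -384/5 - 6 = -414/5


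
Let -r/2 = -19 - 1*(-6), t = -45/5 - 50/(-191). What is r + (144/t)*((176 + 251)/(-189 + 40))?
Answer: 18209914/248681 ≈ 73.226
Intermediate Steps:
t = -1669/191 (t = -45*⅕ - 50*(-1/191) = -9 + 50/191 = -1669/191 ≈ -8.7382)
r = 26 (r = -2*(-19 - 1*(-6)) = -2*(-19 + 6) = -2*(-13) = 26)
r + (144/t)*((176 + 251)/(-189 + 40)) = 26 + (144/(-1669/191))*((176 + 251)/(-189 + 40)) = 26 + (144*(-191/1669))*(427/(-149)) = 26 - 11744208*(-1)/(1669*149) = 26 - 27504/1669*(-427/149) = 26 + 11744208/248681 = 18209914/248681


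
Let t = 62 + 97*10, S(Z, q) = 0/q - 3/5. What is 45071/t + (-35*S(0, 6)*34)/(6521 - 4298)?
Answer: 11214409/254904 ≈ 43.995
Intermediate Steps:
S(Z, q) = -3/5 (S(Z, q) = 0 - 3*1/5 = 0 - 3/5 = -3/5)
t = 1032 (t = 62 + 970 = 1032)
45071/t + (-35*S(0, 6)*34)/(6521 - 4298) = 45071/1032 + (-35*(-3/5)*34)/(6521 - 4298) = 45071*(1/1032) + (21*34)/2223 = 45071/1032 + 714*(1/2223) = 45071/1032 + 238/741 = 11214409/254904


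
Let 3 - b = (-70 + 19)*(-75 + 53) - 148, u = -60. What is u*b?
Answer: 58260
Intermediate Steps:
b = -971 (b = 3 - ((-70 + 19)*(-75 + 53) - 148) = 3 - (-51*(-22) - 148) = 3 - (1122 - 148) = 3 - 1*974 = 3 - 974 = -971)
u*b = -60*(-971) = 58260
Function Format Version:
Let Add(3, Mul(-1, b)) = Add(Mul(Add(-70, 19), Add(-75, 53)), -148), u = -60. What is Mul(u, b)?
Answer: 58260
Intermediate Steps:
b = -971 (b = Add(3, Mul(-1, Add(Mul(Add(-70, 19), Add(-75, 53)), -148))) = Add(3, Mul(-1, Add(Mul(-51, -22), -148))) = Add(3, Mul(-1, Add(1122, -148))) = Add(3, Mul(-1, 974)) = Add(3, -974) = -971)
Mul(u, b) = Mul(-60, -971) = 58260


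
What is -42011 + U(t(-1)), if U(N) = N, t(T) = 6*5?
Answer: -41981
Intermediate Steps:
t(T) = 30
-42011 + U(t(-1)) = -42011 + 30 = -41981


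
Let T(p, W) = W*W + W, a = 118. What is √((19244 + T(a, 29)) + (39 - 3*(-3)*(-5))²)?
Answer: 5*√806 ≈ 141.95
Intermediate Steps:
T(p, W) = W + W² (T(p, W) = W² + W = W + W²)
√((19244 + T(a, 29)) + (39 - 3*(-3)*(-5))²) = √((19244 + 29*(1 + 29)) + (39 - 3*(-3)*(-5))²) = √((19244 + 29*30) + (39 + 9*(-5))²) = √((19244 + 870) + (39 - 45)²) = √(20114 + (-6)²) = √(20114 + 36) = √20150 = 5*√806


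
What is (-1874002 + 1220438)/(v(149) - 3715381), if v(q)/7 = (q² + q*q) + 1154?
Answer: 653564/3396489 ≈ 0.19242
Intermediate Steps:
v(q) = 8078 + 14*q² (v(q) = 7*((q² + q*q) + 1154) = 7*((q² + q²) + 1154) = 7*(2*q² + 1154) = 7*(1154 + 2*q²) = 8078 + 14*q²)
(-1874002 + 1220438)/(v(149) - 3715381) = (-1874002 + 1220438)/((8078 + 14*149²) - 3715381) = -653564/((8078 + 14*22201) - 3715381) = -653564/((8078 + 310814) - 3715381) = -653564/(318892 - 3715381) = -653564/(-3396489) = -653564*(-1/3396489) = 653564/3396489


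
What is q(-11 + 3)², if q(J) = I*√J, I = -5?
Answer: -200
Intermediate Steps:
q(J) = -5*√J
q(-11 + 3)² = (-5*√(-11 + 3))² = (-10*I*√2)² = -200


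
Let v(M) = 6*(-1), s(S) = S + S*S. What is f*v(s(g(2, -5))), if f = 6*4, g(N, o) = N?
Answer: -144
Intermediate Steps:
s(S) = S + S²
v(M) = -6
f = 24
f*v(s(g(2, -5))) = 24*(-6) = -144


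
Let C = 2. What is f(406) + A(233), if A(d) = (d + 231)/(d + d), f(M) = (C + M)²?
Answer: 38786344/233 ≈ 1.6647e+5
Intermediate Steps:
f(M) = (2 + M)²
A(d) = (231 + d)/(2*d) (A(d) = (231 + d)/((2*d)) = (231 + d)*(1/(2*d)) = (231 + d)/(2*d))
f(406) + A(233) = (2 + 406)² + (½)*(231 + 233)/233 = 408² + (½)*(1/233)*464 = 166464 + 232/233 = 38786344/233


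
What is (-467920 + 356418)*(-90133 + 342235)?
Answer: -28109877204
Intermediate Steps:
(-467920 + 356418)*(-90133 + 342235) = -111502*252102 = -28109877204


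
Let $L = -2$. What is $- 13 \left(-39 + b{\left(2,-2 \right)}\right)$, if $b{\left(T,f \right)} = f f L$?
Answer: $611$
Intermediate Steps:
$b{\left(T,f \right)} = - 2 f^{2}$ ($b{\left(T,f \right)} = f f \left(-2\right) = f^{2} \left(-2\right) = - 2 f^{2}$)
$- 13 \left(-39 + b{\left(2,-2 \right)}\right) = - 13 \left(-39 - 2 \left(-2\right)^{2}\right) = - 13 \left(-39 - 8\right) = \left(-13\right) \left(-47\right) = 611$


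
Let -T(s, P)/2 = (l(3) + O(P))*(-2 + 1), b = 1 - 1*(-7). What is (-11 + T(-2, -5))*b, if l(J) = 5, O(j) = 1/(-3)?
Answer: -40/3 ≈ -13.333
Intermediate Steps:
b = 8 (b = 1 + 7 = 8)
O(j) = -⅓
T(s, P) = 28/3 (T(s, P) = -2*(5 - ⅓)*(-2 + 1) = -28*(-1)/3 = -2*(-14/3) = 28/3)
(-11 + T(-2, -5))*b = (-11 + 28/3)*8 = -5/3*8 = -40/3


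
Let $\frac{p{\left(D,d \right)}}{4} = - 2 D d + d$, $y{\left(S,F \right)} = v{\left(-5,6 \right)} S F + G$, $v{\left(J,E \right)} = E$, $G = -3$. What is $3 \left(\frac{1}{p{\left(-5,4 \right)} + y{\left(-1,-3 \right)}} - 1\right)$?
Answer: $- \frac{570}{191} \approx -2.9843$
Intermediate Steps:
$y{\left(S,F \right)} = -3 + 6 F S$ ($y{\left(S,F \right)} = 6 S F - 3 = 6 F S - 3 = -3 + 6 F S$)
$p{\left(D,d \right)} = 4 d - 8 D d$ ($p{\left(D,d \right)} = 4 \left(- 2 D d + d\right) = 4 \left(d - 2 D d\right) = 4 d - 8 D d$)
$3 \left(\frac{1}{p{\left(-5,4 \right)} + y{\left(-1,-3 \right)}} - 1\right) = 3 \left(\frac{1}{4 \cdot 4 \left(1 - -10\right) - \left(3 + 18 \left(-1\right)\right)} - 1\right) = 3 \left(\frac{1}{4 \cdot 4 \left(1 + 10\right) + \left(-3 + 18\right)} - 1\right) = 3 \left(\frac{1}{4 \cdot 4 \cdot 11 + 15} - 1\right) = 3 \left(\frac{1}{176 + 15} - 1\right) = 3 \left(\frac{1}{191} - 1\right) = 3 \left(- \frac{190}{191}\right) = - \frac{570}{191}$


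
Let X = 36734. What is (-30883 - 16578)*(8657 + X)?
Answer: -2154302251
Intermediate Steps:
(-30883 - 16578)*(8657 + X) = (-30883 - 16578)*(8657 + 36734) = -47461*45391 = -2154302251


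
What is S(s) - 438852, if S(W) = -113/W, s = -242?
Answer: -106202071/242 ≈ -4.3885e+5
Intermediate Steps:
S(s) - 438852 = -113/(-242) - 438852 = -113*(-1/242) - 438852 = 113/242 - 438852 = -106202071/242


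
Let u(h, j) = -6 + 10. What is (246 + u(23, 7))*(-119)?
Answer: -29750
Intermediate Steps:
u(h, j) = 4
(246 + u(23, 7))*(-119) = (246 + 4)*(-119) = 250*(-119) = -29750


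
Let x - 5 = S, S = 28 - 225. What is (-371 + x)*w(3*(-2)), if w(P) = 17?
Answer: -9571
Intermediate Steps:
S = -197
x = -192 (x = 5 - 197 = -192)
(-371 + x)*w(3*(-2)) = (-371 - 192)*17 = -563*17 = -9571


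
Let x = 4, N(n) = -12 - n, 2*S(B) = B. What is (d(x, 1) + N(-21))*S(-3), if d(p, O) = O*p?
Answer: -39/2 ≈ -19.500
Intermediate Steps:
S(B) = B/2
(d(x, 1) + N(-21))*S(-3) = (1*4 + (-12 - 1*(-21)))*((½)*(-3)) = (4 + (-12 + 21))*(-3/2) = (4 + 9)*(-3/2) = 13*(-3/2) = -39/2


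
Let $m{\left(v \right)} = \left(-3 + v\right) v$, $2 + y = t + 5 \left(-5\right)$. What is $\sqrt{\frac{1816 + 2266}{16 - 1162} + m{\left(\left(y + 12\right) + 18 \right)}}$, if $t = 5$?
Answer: $\frac{\sqrt{11963667}}{573} \approx 6.0364$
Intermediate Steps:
$y = -22$ ($y = -2 + \left(5 + 5 \left(-5\right)\right) = -2 + \left(5 - 25\right) = -2 - 20 = -22$)
$m{\left(v \right)} = v \left(-3 + v\right)$
$\sqrt{\frac{1816 + 2266}{16 - 1162} + m{\left(\left(y + 12\right) + 18 \right)}} = \sqrt{\frac{1816 + 2266}{16 - 1162} + \left(\left(-22 + 12\right) + 18\right) \left(-3 + \left(\left(-22 + 12\right) + 18\right)\right)} = \sqrt{\frac{4082}{-1146} + \left(-10 + 18\right) \left(-3 + \left(-10 + 18\right)\right)} = \sqrt{4082 \left(- \frac{1}{1146}\right) + 8 \left(-3 + 8\right)} = \sqrt{- \frac{2041}{573} + 8 \cdot 5} = \sqrt{- \frac{2041}{573} + 40} = \sqrt{\frac{20879}{573}} = \frac{\sqrt{11963667}}{573}$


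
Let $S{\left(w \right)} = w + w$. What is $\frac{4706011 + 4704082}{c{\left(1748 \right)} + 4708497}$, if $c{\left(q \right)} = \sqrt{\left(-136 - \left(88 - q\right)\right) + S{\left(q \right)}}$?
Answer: $\frac{4027944969111}{2015449453999} - \frac{1710926 \sqrt{1255}}{2015449453999} \approx 1.9985$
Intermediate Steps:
$S{\left(w \right)} = 2 w$
$c{\left(q \right)} = \sqrt{-224 + 3 q}$ ($c{\left(q \right)} = \sqrt{\left(-136 - \left(88 - q\right)\right) + 2 q} = \sqrt{\left(-136 + \left(-88 + q\right)\right) + 2 q} = \sqrt{\left(-224 + q\right) + 2 q} = \sqrt{-224 + 3 q}$)
$\frac{4706011 + 4704082}{c{\left(1748 \right)} + 4708497} = \frac{4706011 + 4704082}{\sqrt{-224 + 3 \cdot 1748} + 4708497} = \frac{9410093}{\sqrt{-224 + 5244} + 4708497} = \frac{9410093}{\sqrt{5020} + 4708497} = \frac{9410093}{2 \sqrt{1255} + 4708497} = \frac{9410093}{4708497 + 2 \sqrt{1255}}$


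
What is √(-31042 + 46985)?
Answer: √15943 ≈ 126.27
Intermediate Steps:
√(-31042 + 46985) = √15943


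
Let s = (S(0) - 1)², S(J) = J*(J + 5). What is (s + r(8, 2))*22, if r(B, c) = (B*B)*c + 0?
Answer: 2838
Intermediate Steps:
S(J) = J*(5 + J)
r(B, c) = c*B² (r(B, c) = B²*c + 0 = c*B² + 0 = c*B²)
s = 1 (s = (0*(5 + 0) - 1)² = (0*5 - 1)² = (0 - 1)² = (-1)² = 1)
(s + r(8, 2))*22 = (1 + 2*8²)*22 = (1 + 2*64)*22 = (1 + 128)*22 = 129*22 = 2838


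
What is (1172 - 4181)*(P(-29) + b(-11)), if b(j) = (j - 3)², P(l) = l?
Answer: -502503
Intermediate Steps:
b(j) = (-3 + j)²
(1172 - 4181)*(P(-29) + b(-11)) = (1172 - 4181)*(-29 + (-3 - 11)²) = -3009*(-29 + (-14)²) = -3009*(-29 + 196) = -3009*167 = -502503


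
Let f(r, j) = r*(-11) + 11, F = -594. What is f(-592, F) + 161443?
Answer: 167966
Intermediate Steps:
f(r, j) = 11 - 11*r (f(r, j) = -11*r + 11 = 11 - 11*r)
f(-592, F) + 161443 = (11 - 11*(-592)) + 161443 = (11 + 6512) + 161443 = 6523 + 161443 = 167966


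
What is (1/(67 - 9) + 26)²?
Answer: 2277081/3364 ≈ 676.90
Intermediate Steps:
(1/(67 - 9) + 26)² = (1/58 + 26)² = (1509/58)² = 2277081/3364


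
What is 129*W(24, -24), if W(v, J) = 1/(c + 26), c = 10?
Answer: 43/12 ≈ 3.5833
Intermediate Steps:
W(v, J) = 1/36 (W(v, J) = 1/(10 + 26) = 1/36)
129*W(24, -24) = 129*(1/36) = 43/12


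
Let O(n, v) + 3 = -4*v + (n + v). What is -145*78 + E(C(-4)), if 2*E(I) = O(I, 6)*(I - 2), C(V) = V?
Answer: -11235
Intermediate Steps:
O(n, v) = -3 + n - 3*v (O(n, v) = -3 + (-4*v + (n + v)) = -3 + (n - 3*v) = -3 + n - 3*v)
E(I) = (-21 + I)*(-2 + I)/2 (E(I) = ((-3 + I - 3*6)*(I - 2))/2 = ((-3 + I - 18)*(-2 + I))/2 = ((-21 + I)*(-2 + I))/2 = (-21 + I)*(-2 + I)/2)
-145*78 + E(C(-4)) = -145*78 + (-21 - 4)*(-2 - 4)/2 = -11310 + (½)*(-25)*(-6) = -11310 + 75 = -11235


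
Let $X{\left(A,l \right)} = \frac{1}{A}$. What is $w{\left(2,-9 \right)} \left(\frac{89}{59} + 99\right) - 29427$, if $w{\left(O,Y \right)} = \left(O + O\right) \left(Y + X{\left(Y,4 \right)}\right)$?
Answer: $- \frac{17570777}{531} \approx -33090.0$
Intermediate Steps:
$w{\left(O,Y \right)} = 2 O \left(Y + \frac{1}{Y}\right)$ ($w{\left(O,Y \right)} = \left(O + O\right) \left(Y + \frac{1}{Y}\right) = 2 O \left(Y + \frac{1}{Y}\right)$)
$w{\left(2,-9 \right)} \left(\frac{89}{59} + 99\right) - 29427 = 2 \cdot 2 \frac{1}{-9} \left(1 + \left(-9\right)^{2}\right) \left(\frac{89}{59} + 99\right) - 29427 = 2 \cdot 2 \left(- \frac{1}{9}\right) \left(1 + 81\right) \left(89 \cdot \frac{1}{59} + 99\right) - 29427 = 2 \cdot 2 \left(- \frac{1}{9}\right) 82 \left(\frac{89}{59} + 99\right) - 29427 = \left(- \frac{328}{9}\right) \frac{5930}{59} - 29427 = - \frac{1945040}{531} - 29427 = - \frac{17570777}{531}$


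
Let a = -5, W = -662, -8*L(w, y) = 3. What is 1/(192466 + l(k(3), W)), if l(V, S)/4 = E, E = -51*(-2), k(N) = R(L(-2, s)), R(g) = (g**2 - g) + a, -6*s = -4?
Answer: 1/192874 ≈ 5.1847e-6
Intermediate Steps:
s = 2/3 (s = -1/6*(-4) = 2/3 ≈ 0.66667)
L(w, y) = -3/8 (L(w, y) = -1/8*3 = -3/8)
R(g) = -5 + g**2 - g (R(g) = (g**2 - g) - 5 = -5 + g**2 - g)
k(N) = -287/64 (k(N) = -5 + (-3/8)**2 - 1*(-3/8) = -5 + 9/64 + 3/8 = -287/64)
E = 102
l(V, S) = 408 (l(V, S) = 4*102 = 408)
1/(192466 + l(k(3), W)) = 1/(192466 + 408) = 1/192874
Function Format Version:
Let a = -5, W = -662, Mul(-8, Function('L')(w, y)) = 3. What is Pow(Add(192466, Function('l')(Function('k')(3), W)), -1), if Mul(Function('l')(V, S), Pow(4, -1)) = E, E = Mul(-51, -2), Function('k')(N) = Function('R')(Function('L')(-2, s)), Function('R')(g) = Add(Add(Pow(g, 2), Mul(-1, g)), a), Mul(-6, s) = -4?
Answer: Rational(1, 192874) ≈ 5.1847e-6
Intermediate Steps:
s = Rational(2, 3) (s = Mul(Rational(-1, 6), -4) = Rational(2, 3) ≈ 0.66667)
Function('L')(w, y) = Rational(-3, 8) (Function('L')(w, y) = Mul(Rational(-1, 8), 3) = Rational(-3, 8))
Function('R')(g) = Add(-5, Pow(g, 2), Mul(-1, g)) (Function('R')(g) = Add(Add(Pow(g, 2), Mul(-1, g)), -5) = Add(-5, Pow(g, 2), Mul(-1, g)))
Function('k')(N) = Rational(-287, 64) (Function('k')(N) = Add(-5, Pow(Rational(-3, 8), 2), Mul(-1, Rational(-3, 8))) = Add(-5, Rational(9, 64), Rational(3, 8)) = Rational(-287, 64))
E = 102
Function('l')(V, S) = 408 (Function('l')(V, S) = Mul(4, 102) = 408)
Pow(Add(192466, Function('l')(Function('k')(3), W)), -1) = Pow(Add(192466, 408), -1) = Pow(192874, -1) = Rational(1, 192874)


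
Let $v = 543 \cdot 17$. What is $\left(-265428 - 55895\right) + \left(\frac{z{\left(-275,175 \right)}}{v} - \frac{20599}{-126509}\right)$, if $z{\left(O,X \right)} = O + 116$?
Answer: $- \frac{125080766901193}{389268193} \approx -3.2132 \cdot 10^{5}$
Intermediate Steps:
$v = 9231$
$z{\left(O,X \right)} = 116 + O$
$\left(-265428 - 55895\right) + \left(\frac{z{\left(-275,175 \right)}}{v} - \frac{20599}{-126509}\right) = \left(-265428 - 55895\right) + \left(\frac{116 - 275}{9231} - \frac{20599}{-126509}\right) = -321323 - - \frac{56678146}{389268193} = -321323 + \left(- \frac{53}{3077} + \frac{20599}{126509}\right) = -321323 + \frac{56678146}{389268193} = - \frac{125080766901193}{389268193}$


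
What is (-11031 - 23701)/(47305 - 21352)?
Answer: -34732/25953 ≈ -1.3383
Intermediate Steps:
(-11031 - 23701)/(47305 - 21352) = -34732/25953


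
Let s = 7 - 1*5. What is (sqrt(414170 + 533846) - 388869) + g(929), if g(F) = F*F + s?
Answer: 474174 + 4*sqrt(59251) ≈ 4.7515e+5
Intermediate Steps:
s = 2 (s = 7 - 5 = 2)
g(F) = 2 + F**2 (g(F) = F*F + 2 = F**2 + 2 = 2 + F**2)
(sqrt(414170 + 533846) - 388869) + g(929) = (sqrt(414170 + 533846) - 388869) + (2 + 929**2) = (sqrt(948016) - 388869) + (2 + 863041) = (4*sqrt(59251) - 388869) + 863043 = (-388869 + 4*sqrt(59251)) + 863043 = 474174 + 4*sqrt(59251)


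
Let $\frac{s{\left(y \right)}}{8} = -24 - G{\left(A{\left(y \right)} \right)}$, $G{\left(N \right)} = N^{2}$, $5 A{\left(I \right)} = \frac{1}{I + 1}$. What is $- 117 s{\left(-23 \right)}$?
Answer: $\frac{67953834}{3025} \approx 22464.0$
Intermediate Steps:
$A{\left(I \right)} = \frac{1}{5 \left(1 + I\right)}$ ($A{\left(I \right)} = \frac{1}{5 \left(I + 1\right)} = \frac{1}{5 \left(1 + I\right)}$)
$s{\left(y \right)} = -192 - \frac{8}{25 \left(1 + y\right)^{2}}$ ($s{\left(y \right)} = 8 \left(-24 - \left(\frac{1}{5 \left(1 + y\right)}\right)^{2}\right) = 8 \left(-24 - \frac{1}{25 \left(1 + y\right)^{2}}\right) = -192 - \frac{8}{25 \left(1 + y\right)^{2}}$)
$- 117 s{\left(-23 \right)} = - 117 \left(-192 - \frac{8}{25 \left(1 - 23\right)^{2}}\right) = - 117 \left(-192 - \frac{8}{25 \cdot 484}\right) = - 117 \left(-192 - \frac{2}{3025}\right) = \left(-117\right) \left(- \frac{580802}{3025}\right) = \frac{67953834}{3025}$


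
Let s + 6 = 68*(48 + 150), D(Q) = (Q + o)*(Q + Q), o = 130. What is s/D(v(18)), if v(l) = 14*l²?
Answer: 2243/7054992 ≈ 0.00031793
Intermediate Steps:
D(Q) = 2*Q*(130 + Q) (D(Q) = (Q + 130)*(Q + Q) = (130 + Q)*(2*Q) = 2*Q*(130 + Q))
s = 13458 (s = -6 + 68*(48 + 150) = -6 + 68*198 = -6 + 13464 = 13458)
s/D(v(18)) = 13458/((2*(14*18²)*(130 + 14*18²))) = 13458/((2*(14*324)*(130 + 14*324))) = 13458/((2*4536*(130 + 4536))) = 13458/((2*4536*4666)) = 13458/42329952 = 13458*(1/42329952) = 2243/7054992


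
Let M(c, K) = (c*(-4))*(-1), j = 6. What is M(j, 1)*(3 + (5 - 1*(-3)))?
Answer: 264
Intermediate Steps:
M(c, K) = 4*c (M(c, K) = -4*c*(-1) = 4*c)
M(j, 1)*(3 + (5 - 1*(-3))) = (4*6)*(3 + (5 - 1*(-3))) = 24*(3 + (5 + 3)) = 24*(3 + 8) = 24*11 = 264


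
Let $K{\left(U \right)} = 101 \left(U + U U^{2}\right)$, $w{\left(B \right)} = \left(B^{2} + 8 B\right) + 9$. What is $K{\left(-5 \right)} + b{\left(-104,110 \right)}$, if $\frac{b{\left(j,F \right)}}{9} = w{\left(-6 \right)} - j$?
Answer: $-12221$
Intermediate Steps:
$w{\left(B \right)} = 9 + B^{2} + 8 B$
$b{\left(j,F \right)} = -27 - 9 j$ ($b{\left(j,F \right)} = 9 \left(\left(9 + \left(-6\right)^{2} + 8 \left(-6\right)\right) - j\right) = 9 \left(\left(9 + 36 - 48\right) - j\right) = 9 \left(-3 - j\right) = -27 - 9 j$)
$K{\left(U \right)} = 101 U + 101 U^{3}$ ($K{\left(U \right)} = 101 \left(U + U^{3}\right) = 101 U + 101 U^{3}$)
$K{\left(-5 \right)} + b{\left(-104,110 \right)} = 101 \left(-5\right) \left(1 + \left(-5\right)^{2}\right) - -909 = 101 \left(-5\right) \left(1 + 25\right) + \left(-27 + 936\right) = 101 \left(-5\right) 26 + 909 = -13130 + 909 = -12221$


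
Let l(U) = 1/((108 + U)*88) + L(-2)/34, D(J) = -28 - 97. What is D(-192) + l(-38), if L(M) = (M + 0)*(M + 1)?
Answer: -13083823/104720 ≈ -124.94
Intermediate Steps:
D(J) = -125
L(M) = M*(1 + M)
l(U) = 1/17 + 1/(88*(108 + U)) (l(U) = 1/((108 + U)*88) - 2*(1 - 2)/34 = (1/88)/(108 + U) - 2*(-1)*(1/34) = 1/(88*(108 + U)) + 2*(1/34) = 1/(88*(108 + U)) + 1/17 = 1/17 + 1/(88*(108 + U)))
D(-192) + l(-38) = -125 + (9521 + 88*(-38))/(1496*(108 - 38)) = -125 + (1/1496)*(9521 - 3344)/70 = -125 + (1/1496)*(1/70)*6177 = -125 + 6177/104720 = -13083823/104720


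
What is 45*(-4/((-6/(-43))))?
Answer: -1290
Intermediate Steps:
45*(-4/((-6/(-43)))) = 45*(-4/((-6*(-1/43)))) = 45*(-4/6/43) = 45*(-4*43/6) = 45*(-86/3) = -1290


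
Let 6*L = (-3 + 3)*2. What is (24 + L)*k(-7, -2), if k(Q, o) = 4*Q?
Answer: -672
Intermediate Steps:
L = 0 (L = ((-3 + 3)*2)/6 = (0*2)/6 = (⅙)*0 = 0)
(24 + L)*k(-7, -2) = (24 + 0)*(4*(-7)) = 24*(-28) = -672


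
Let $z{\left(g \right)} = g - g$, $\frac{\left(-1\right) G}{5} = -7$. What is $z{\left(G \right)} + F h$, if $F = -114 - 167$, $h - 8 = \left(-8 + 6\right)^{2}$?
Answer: $-3372$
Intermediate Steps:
$G = 35$ ($G = \left(-5\right) \left(-7\right) = 35$)
$z{\left(g \right)} = 0$
$h = 12$ ($h = 8 + \left(-8 + 6\right)^{2} = 8 + \left(-2\right)^{2} = 8 + 4 = 12$)
$F = -281$ ($F = -114 - 167 = -281$)
$z{\left(G \right)} + F h = 0 - 3372 = -3372$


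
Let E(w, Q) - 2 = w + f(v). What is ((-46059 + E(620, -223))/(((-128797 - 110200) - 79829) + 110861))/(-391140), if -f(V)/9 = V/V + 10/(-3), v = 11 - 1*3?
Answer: -11354/20335857525 ≈ -5.5832e-7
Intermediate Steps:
v = 8 (v = 11 - 3 = 8)
f(V) = 21 (f(V) = -9*(V/V + 10/(-3)) = -9*(1 + 10*(-⅓)) = -9*(1 - 10/3) = -9*(-7/3) = 21)
E(w, Q) = 23 + w (E(w, Q) = 2 + (w + 21) = 2 + (21 + w) = 23 + w)
((-46059 + E(620, -223))/(((-128797 - 110200) - 79829) + 110861))/(-391140) = ((-46059 + (23 + 620))/(((-128797 - 110200) - 79829) + 110861))/(-391140) = ((-46059 + 643)/((-238997 - 79829) + 110861))*(-1/391140) = -45416/(-318826 + 110861)*(-1/391140) = -45416/(-207965)*(-1/391140) = -45416*(-1/207965)*(-1/391140) = (45416/207965)*(-1/391140) = -11354/20335857525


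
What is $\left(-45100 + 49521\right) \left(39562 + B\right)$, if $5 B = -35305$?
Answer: $143686921$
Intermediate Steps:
$B = -7061$ ($B = \frac{1}{5} \left(-35305\right) = -7061$)
$\left(-45100 + 49521\right) \left(39562 + B\right) = \left(-45100 + 49521\right) \left(39562 - 7061\right) = 4421 \cdot 32501 = 143686921$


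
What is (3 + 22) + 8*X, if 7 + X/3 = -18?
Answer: -575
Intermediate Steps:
X = -75 (X = -21 + 3*(-18) = -21 - 54 = -75)
(3 + 22) + 8*X = (3 + 22) + 8*(-75) = 25 - 600 = -575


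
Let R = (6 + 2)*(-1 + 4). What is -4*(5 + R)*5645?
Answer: -654820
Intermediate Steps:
R = 24 (R = 8*3 = 24)
-4*(5 + R)*5645 = -4*(5 + 24)*5645 = -4*29*5645 = -116*5645 = -654820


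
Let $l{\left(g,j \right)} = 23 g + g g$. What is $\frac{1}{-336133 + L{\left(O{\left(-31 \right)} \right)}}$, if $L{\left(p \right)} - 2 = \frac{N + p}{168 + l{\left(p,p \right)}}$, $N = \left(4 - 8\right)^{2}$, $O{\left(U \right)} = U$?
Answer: $- \frac{416}{139830511} \approx -2.975 \cdot 10^{-6}$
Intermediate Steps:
$l{\left(g,j \right)} = g^{2} + 23 g$ ($l{\left(g,j \right)} = 23 g + g^{2} = g^{2} + 23 g$)
$N = 16$ ($N = \left(-4\right)^{2} = 16$)
$L{\left(p \right)} = 2 + \frac{16 + p}{168 + p \left(23 + p\right)}$
$\frac{1}{-336133 + L{\left(O{\left(-31 \right)} \right)}} = \frac{1}{-336133 + \frac{352 - 31 + 2 \left(-31\right) \left(23 - 31\right)}{168 - 31 \left(23 - 31\right)}} = \frac{1}{-336133 + \frac{352 - 31 + 2 \left(-31\right) \left(-8\right)}{168 - -248}} = \frac{1}{-336133 + \frac{352 - 31 + 496}{168 + 248}} = \frac{1}{-336133 + \frac{1}{416} \cdot 817} = \frac{1}{-336133 + \frac{817}{416}} = \frac{1}{- \frac{139830511}{416}} = - \frac{416}{139830511}$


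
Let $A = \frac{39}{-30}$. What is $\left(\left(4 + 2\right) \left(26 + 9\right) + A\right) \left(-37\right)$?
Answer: $- \frac{77219}{10} \approx -7721.9$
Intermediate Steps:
$A = - \frac{13}{10}$ ($A = 39 \left(- \frac{1}{30}\right) = - \frac{13}{10} \approx -1.3$)
$\left(\left(4 + 2\right) \left(26 + 9\right) + A\right) \left(-37\right) = \left(\left(4 + 2\right) \left(26 + 9\right) - \frac{13}{10}\right) \left(-37\right) = \left(6 \cdot 35 - \frac{13}{10}\right) \left(-37\right) = \left(210 - \frac{13}{10}\right) \left(-37\right) = \frac{2087}{10} \left(-37\right) = - \frac{77219}{10}$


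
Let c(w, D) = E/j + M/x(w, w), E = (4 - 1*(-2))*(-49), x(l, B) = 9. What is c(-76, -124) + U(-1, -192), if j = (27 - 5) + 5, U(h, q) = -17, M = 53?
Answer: -22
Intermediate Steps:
j = 27 (j = 22 + 5 = 27)
E = -294 (E = (4 + 2)*(-49) = 6*(-49) = -294)
c(w, D) = -5 (c(w, D) = -294/27 + 53/9 = -294*1/27 + 53*(⅑) = -98/9 + 53/9 = -5)
c(-76, -124) + U(-1, -192) = -5 - 17 = -22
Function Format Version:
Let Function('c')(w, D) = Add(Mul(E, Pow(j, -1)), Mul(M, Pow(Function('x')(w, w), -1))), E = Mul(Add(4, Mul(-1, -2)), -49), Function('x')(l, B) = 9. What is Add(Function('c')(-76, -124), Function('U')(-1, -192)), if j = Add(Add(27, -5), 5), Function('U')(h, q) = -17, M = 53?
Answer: -22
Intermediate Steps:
j = 27 (j = Add(22, 5) = 27)
E = -294 (E = Mul(Add(4, 2), -49) = Mul(6, -49) = -294)
Function('c')(w, D) = -5 (Function('c')(w, D) = Add(Mul(-294, Pow(27, -1)), Mul(53, Pow(9, -1))) = Add(Mul(-294, Rational(1, 27)), Mul(53, Rational(1, 9))) = Add(Rational(-98, 9), Rational(53, 9)) = -5)
Add(Function('c')(-76, -124), Function('U')(-1, -192)) = Add(-5, -17) = -22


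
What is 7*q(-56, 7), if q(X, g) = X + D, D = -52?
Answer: -756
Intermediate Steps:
q(X, g) = -52 + X (q(X, g) = X - 52 = -52 + X)
7*q(-56, 7) = 7*(-52 - 56) = 7*(-108) = -756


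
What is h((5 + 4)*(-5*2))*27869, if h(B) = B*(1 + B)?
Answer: 223230690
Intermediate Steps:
h((5 + 4)*(-5*2))*27869 = (((5 + 4)*(-5*2))*(1 + (5 + 4)*(-5*2)))*27869 = ((9*(-10))*(1 + 9*(-10)))*27869 = -90*(1 - 90)*27869 = -90*(-89)*27869 = 8010*27869 = 223230690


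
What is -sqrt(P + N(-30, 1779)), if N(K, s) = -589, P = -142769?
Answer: -I*sqrt(143358) ≈ -378.63*I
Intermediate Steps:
-sqrt(P + N(-30, 1779)) = -sqrt(-142769 - 589) = -sqrt(-143358) = -I*sqrt(143358)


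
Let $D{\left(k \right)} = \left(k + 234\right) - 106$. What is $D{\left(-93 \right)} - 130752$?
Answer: $-130717$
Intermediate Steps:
$D{\left(k \right)} = 128 + k$ ($D{\left(k \right)} = \left(234 + k\right) - 106 = 128 + k$)
$D{\left(-93 \right)} - 130752 = \left(128 - 93\right) - 130752 = 35 - 130752 = -130717$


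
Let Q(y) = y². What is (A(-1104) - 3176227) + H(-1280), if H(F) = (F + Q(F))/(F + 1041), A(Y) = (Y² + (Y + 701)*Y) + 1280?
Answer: -362818461/239 ≈ -1.5181e+6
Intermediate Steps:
A(Y) = 1280 + Y² + Y*(701 + Y) (A(Y) = (Y² + (701 + Y)*Y) + 1280 = (Y² + Y*(701 + Y)) + 1280 = 1280 + Y² + Y*(701 + Y))
H(F) = (F + F²)/(1041 + F) (H(F) = (F + F²)/(F + 1041) = (F + F²)/(1041 + F))
(A(-1104) - 3176227) + H(-1280) = ((1280 + 2*(-1104)² + 701*(-1104)) - 3176227) - 1280*(1 - 1280)/(1041 - 1280) = ((1280 + 2*1218816 - 773904) - 3176227) - 1280*(-1279)/(-239) = ((1280 + 2437632 - 773904) - 3176227) - 1280*(-1/239)*(-1279) = (1665008 - 3176227) - 1637120/239 = -1511219 - 1637120/239 = -362818461/239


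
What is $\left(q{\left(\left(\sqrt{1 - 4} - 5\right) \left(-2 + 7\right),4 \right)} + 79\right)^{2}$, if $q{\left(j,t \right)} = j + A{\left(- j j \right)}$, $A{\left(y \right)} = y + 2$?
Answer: $48961 - 251940 i \sqrt{3} \approx 48961.0 - 4.3637 \cdot 10^{5} i$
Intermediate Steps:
$A{\left(y \right)} = 2 + y$
$q{\left(j,t \right)} = 2 + j - j^{2}$ ($q{\left(j,t \right)} = j + \left(2 + - j j\right) = j - \left(-2 + j^{2}\right) = 2 + j - j^{2}$)
$\left(q{\left(\left(\sqrt{1 - 4} - 5\right) \left(-2 + 7\right),4 \right)} + 79\right)^{2} = \left(\left(2 + \left(\sqrt{1 - 4} - 5\right) \left(-2 + 7\right) - \left(\left(\sqrt{1 - 4} - 5\right) \left(-2 + 7\right)\right)^{2}\right) + 79\right)^{2} = \left(\left(2 + \left(\sqrt{-3} - 5\right) 5 - \left(\left(\sqrt{-3} - 5\right) 5\right)^{2}\right) + 79\right)^{2} = \left(\left(2 + \left(i \sqrt{3} - 5\right) 5 - \left(\left(i \sqrt{3} - 5\right) 5\right)^{2}\right) + 79\right)^{2} = \left(\left(2 + \left(-5 + i \sqrt{3}\right) 5 - \left(\left(-5 + i \sqrt{3}\right) 5\right)^{2}\right) + 79\right)^{2} = \left(\left(2 - \left(25 - 5 i \sqrt{3}\right) - \left(-25 + 5 i \sqrt{3}\right)^{2}\right) + 79\right)^{2} = \left(\left(-23 - \left(-25 + 5 i \sqrt{3}\right)^{2} + 5 i \sqrt{3}\right) + 79\right)^{2} = \left(56 - \left(-25 + 5 i \sqrt{3}\right)^{2} + 5 i \sqrt{3}\right)^{2}$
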